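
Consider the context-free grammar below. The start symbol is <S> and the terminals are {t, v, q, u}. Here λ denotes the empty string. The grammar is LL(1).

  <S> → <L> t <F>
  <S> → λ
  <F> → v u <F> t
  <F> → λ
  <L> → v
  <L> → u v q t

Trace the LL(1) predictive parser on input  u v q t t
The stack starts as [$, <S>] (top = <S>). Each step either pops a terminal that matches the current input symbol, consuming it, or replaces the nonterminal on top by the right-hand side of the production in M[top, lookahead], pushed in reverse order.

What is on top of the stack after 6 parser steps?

     Stack            Input        Action
  1  $ <S>            u v q t t $  expand <S> → <L> t <F>
  2  $ <F> t <L>      u v q t t $  expand <L> → u v q t
  3  $ <F> t t q v u  u v q t t $  match u
  4  $ <F> t t q v    v q t t $    match v
  5  $ <F> t t q      q t t $      match q
  6  $ <F> t t        t t $        match t
Stack after step 6: $ <F> t (top = t).

t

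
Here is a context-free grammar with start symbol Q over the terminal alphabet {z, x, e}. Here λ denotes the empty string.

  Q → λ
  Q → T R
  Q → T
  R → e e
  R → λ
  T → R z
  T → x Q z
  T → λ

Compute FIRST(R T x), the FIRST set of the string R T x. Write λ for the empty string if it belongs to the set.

FIRST(R) = {λ, e}
FIRST(T) = {λ, e, x, z}  (via R z)
FIRST(Q) = {λ, e, x, z}  (via T R, T)
FIRST(R T x): take FIRST of each symbol in turn, carrying on past any symbol whose FIRST contains λ; result {e, x, z}.

{e, x, z}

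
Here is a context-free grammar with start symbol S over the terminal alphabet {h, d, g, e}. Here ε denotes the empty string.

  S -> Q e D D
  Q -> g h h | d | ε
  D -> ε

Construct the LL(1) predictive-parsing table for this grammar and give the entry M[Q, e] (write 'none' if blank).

FIRST(Q): from Q->g h h we get {g}; from Q->d we get {d}; from Q->ε we get {ε}. So FIRST(Q) = {ε, d, g}.
FIRST(D): from D->ε we get {ε}. So FIRST(D) = {ε}.
FIRST(S): from S->Q e D D we get {d, e, g}. So FIRST(S) = {d, e, g}.
FOLLOW(S) includes $ since S is the start symbol.
FOLLOW(Q): in S->Q e D D, Q is followed by e D D with FIRST {e}. Thus FOLLOW(Q) = {e}.
For Q -> g h h: FIRST(g h h) = {g}, so it goes in M[Q, t] for t ∈ {g}.
For Q -> d: FIRST(d) = {d}, so it goes in M[Q, t] for t ∈ {d}.
For Q -> ε: FIRST(ε) = {ε}, so it goes in M[Q, t] for t ∈ {}; since ε ∈ FIRST, also for every t ∈ FOLLOW(Q) = {e}.

Q -> ε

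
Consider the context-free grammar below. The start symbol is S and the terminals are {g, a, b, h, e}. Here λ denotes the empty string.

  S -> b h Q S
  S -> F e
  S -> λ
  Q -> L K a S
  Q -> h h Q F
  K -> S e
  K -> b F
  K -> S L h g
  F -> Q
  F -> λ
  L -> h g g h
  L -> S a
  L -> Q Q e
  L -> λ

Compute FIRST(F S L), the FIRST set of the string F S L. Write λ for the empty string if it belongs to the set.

{λ, a, b, e, h}

FIRST(S) = {λ, a, b, e, h}  (via F e)
FIRST(Q) = {a, b, e, h}  (via L K a S)
FIRST(F) = {λ, a, b, e, h}  (via Q)
FIRST(L) = {λ, a, b, e, h}  (via S a, Q Q e)
FIRST(K) = {a, b, e, h}  (via S e, S L h g)
FIRST(F S L): take FIRST of each symbol in turn, carrying on past any symbol whose FIRST contains λ; result {λ, a, b, e, h}.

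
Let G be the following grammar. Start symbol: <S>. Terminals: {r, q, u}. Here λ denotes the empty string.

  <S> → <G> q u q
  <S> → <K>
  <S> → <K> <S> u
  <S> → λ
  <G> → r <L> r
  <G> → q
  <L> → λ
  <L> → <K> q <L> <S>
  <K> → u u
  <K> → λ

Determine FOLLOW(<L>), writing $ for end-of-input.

{q, r, u}

FIRST(<G>): from <G>→r <L> r we get {r}; from <G>→q we get {q}. So FIRST(<G>) = {q, r}.
FIRST(<K>): from <K>→u u we get {u}; from <K>→λ we get {λ}. So FIRST(<K>) = {λ, u}.
FIRST(<S>): from <S>→<G> q u q we get {q, r}; from <S>→<K> we get {λ, u}; from <S>→<K> <S> u we get {q, r, u}; from <S>→λ we get {λ}. So FIRST(<S>) = {λ, q, r, u}.
FIRST(<L>): from <L>→λ we get {λ}; from <L>→<K> q <L> <S> we get {q, u}. So FIRST(<L>) = {λ, q, u}.
FOLLOW(<S>) includes $ since <S> is the start symbol.
FOLLOW(<G>): in <S>→<G> q u q, <G> is followed by q u q with FIRST {q}. Thus FOLLOW(<G>) = {q}.
FOLLOW(<L>): in <G>→r <L> r, <L> is followed by r with FIRST {r}; in <L>→<K> q <L> <S>, <L> is followed by <S> with FIRST {λ, q, r, u}; in <L>→<K> q <L> <S>, the suffix after <L> is nullable (adds nothing new). Thus FOLLOW(<L>) = {q, r, u}.
FOLLOW(<S>): in <S>→<K> <S> u, <S> is followed by u with FIRST {u}; in <L>→<K> q <L> <S>, the suffix after <S> is empty, so FOLLOW(<S>) ⊇ FOLLOW(<L>) = {q, r, u}. Thus FOLLOW(<S>) = {$, q, r, u}.
FOLLOW(<K>): in <S>→<K>, the suffix after <K> is empty, so FOLLOW(<K>) ⊇ FOLLOW(<S>) = {$, q, r, u}; in <S>→<K> <S> u, <K> is followed by <S> u with FIRST {q, r, u}; in <L>→<K> q <L> <S>, <K> is followed by q <L> <S> with FIRST {q}. Thus FOLLOW(<K>) = {$, q, r, u}.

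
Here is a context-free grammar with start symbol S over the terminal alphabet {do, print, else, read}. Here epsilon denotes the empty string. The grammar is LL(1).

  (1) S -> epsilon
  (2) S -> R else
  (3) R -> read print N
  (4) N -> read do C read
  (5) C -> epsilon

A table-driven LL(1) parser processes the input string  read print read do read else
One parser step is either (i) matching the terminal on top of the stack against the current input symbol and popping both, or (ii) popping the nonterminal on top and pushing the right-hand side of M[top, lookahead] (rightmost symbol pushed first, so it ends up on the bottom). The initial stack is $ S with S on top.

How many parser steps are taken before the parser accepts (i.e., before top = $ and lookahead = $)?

10

step 1: stack=$ S  input=read print read do read else $  — expand S -> R else
step 2: stack=$ else R  input=read print read do read else $  — expand R -> read print N
step 3: stack=$ else N print read  input=read print read do read else $  — match read
step 4: stack=$ else N print  input=print read do read else $  — match print
step 5: stack=$ else N  input=read do read else $  — expand N -> read do C read
step 6: stack=$ else read C do read  input=read do read else $  — match read
step 7: stack=$ else read C do  input=do read else $  — match do
step 8: stack=$ else read C  input=read else $  — expand C -> epsilon
step 9: stack=$ else read  input=read else $  — match read
step 10: stack=$ else  input=else $  — match else
Accept reached after 10 steps.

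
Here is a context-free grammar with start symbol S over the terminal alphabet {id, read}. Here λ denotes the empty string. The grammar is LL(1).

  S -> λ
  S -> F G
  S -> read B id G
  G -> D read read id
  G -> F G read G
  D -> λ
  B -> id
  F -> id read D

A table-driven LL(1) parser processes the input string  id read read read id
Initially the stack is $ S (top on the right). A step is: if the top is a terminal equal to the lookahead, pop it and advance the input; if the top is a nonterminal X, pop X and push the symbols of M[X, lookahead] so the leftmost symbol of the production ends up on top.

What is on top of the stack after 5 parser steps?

G

step 1: stack=$ S  input=id read read read id $  — expand S -> F G
step 2: stack=$ G F  input=id read read read id $  — expand F -> id read D
step 3: stack=$ G D read id  input=id read read read id $  — match id
step 4: stack=$ G D read  input=read read read id $  — match read
step 5: stack=$ G D  input=read read id $  — expand D -> λ
Stack after step 5: $ G (top = G).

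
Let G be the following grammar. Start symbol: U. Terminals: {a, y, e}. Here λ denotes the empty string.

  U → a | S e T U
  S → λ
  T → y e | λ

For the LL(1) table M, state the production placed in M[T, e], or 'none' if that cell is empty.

T → λ

FIRST(S): from S→λ we get {λ}. So FIRST(S) = {λ}.
FIRST(T): from T→y e we get {y}; from T→λ we get {λ}. So FIRST(T) = {λ, y}.
FIRST(U): from U→a we get {a}; from U→S e T U we get {e}. So FIRST(U) = {a, e}.
FOLLOW(U) includes $ since U is the start symbol.
FOLLOW(T): in U→S e T U, T is followed by U with FIRST {a, e}. Thus FOLLOW(T) = {a, e}.
For T → y e: FIRST(y e) = {y}, so it goes in M[T, t] for t ∈ {y}.
For T → λ: FIRST(λ) = {λ}, so it goes in M[T, t] for t ∈ {}; since λ ∈ FIRST, also for every t ∈ FOLLOW(T) = {a, e}.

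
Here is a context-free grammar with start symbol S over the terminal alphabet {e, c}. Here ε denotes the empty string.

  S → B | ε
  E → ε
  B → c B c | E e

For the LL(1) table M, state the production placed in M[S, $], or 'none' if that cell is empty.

S → ε

FIRST(E) = {ε}
FIRST(B) = {c, e}  (via E e)
FIRST(S) = {ε, c, e}  (via B)
FOLLOW(S) includes $ since S is the start symbol.
FOLLOW(S): S appears on no right-hand side. Thus FOLLOW(S) = {$}.
For S → B: FIRST(B) = {c, e}, so it goes in M[S, t] for t ∈ {c, e}.
For S → ε: FIRST(ε) = {ε}, so it goes in M[S, t] for t ∈ {}; since ε ∈ FIRST, also for every t ∈ FOLLOW(S) = {$}.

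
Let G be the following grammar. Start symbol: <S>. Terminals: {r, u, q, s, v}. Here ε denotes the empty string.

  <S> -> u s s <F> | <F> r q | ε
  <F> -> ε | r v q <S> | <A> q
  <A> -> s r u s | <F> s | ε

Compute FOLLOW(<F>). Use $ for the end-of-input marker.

{$, r, s}

FIRST(<S>): from <S>->u s s <F> we get {u}; from <S>-><F> r q we get {q, r, s}; from <S>->ε we get {ε}. So FIRST(<S>) = {ε, q, r, s, u}.
FIRST(<F>): from <F>->ε we get {ε}; from <F>->r v q <S> we get {r}; from <F>-><A> q we get {q, r, s}. So FIRST(<F>) = {ε, q, r, s}.
FIRST(<A>): from <A>->s r u s we get {s}; from <A>-><F> s we get {q, r, s}; from <A>->ε we get {ε}. So FIRST(<A>) = {ε, q, r, s}.
FOLLOW(<S>) includes $ since <S> is the start symbol.
FOLLOW(<A>): in <F>-><A> q, <A> is followed by q with FIRST {q}. Thus FOLLOW(<A>) = {q}.
FOLLOW(<S>): in <F>->r v q <S>, the suffix after <S> is empty, so FOLLOW(<S>) ⊇ FOLLOW(<F>) = {$, r, s}. Thus FOLLOW(<S>) = {$, r, s}.
FOLLOW(<F>): in <S>->u s s <F>, the suffix after <F> is empty, so FOLLOW(<F>) ⊇ FOLLOW(<S>) = {$, r, s}; in <S>-><F> r q, <F> is followed by r q with FIRST {r}; in <A>-><F> s, <F> is followed by s with FIRST {s}. Thus FOLLOW(<F>) = {$, r, s}.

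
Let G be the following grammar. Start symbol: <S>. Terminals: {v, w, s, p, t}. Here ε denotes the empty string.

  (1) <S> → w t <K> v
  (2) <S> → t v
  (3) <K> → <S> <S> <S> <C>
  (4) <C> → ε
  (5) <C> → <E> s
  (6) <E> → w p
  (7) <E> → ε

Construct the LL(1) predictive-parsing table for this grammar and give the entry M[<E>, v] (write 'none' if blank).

none

FIRST(<S>): from <S>→w t <K> v we get {w}; from <S>→t v we get {t}. So FIRST(<S>) = {t, w}.
FIRST(<E>): from <E>→w p we get {w}; from <E>→ε we get {ε}. So FIRST(<E>) = {ε, w}.
FIRST(<K>): from <K>→<S> <S> <S> <C> we get {t, w}. So FIRST(<K>) = {t, w}.
FIRST(<C>): from <C>→ε we get {ε}; from <C>→<E> s we get {s, w}. So FIRST(<C>) = {ε, s, w}.
FOLLOW(<S>) includes $ since <S> is the start symbol.
FOLLOW(<E>): in <C>→<E> s, <E> is followed by s with FIRST {s}. Thus FOLLOW(<E>) = {s}.
For <E> → w p: FIRST(w p) = {w}, so it goes in M[<E>, t] for t ∈ {w}.
For <E> → ε: FIRST(ε) = {ε}, so it goes in M[<E>, t] for t ∈ {}; since ε ∈ FIRST, also for every t ∈ FOLLOW(<E>) = {s}.
None of these place a production in M[<E>, v].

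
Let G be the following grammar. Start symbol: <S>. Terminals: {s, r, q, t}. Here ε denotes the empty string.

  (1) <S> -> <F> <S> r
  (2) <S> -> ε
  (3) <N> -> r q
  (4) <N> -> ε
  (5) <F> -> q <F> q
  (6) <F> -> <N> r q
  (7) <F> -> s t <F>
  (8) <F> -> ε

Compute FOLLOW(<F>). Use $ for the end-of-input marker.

{q, r, s}

FIRST(<N>): from <N>->r q we get {r}; from <N>->ε we get {ε}. So FIRST(<N>) = {ε, r}.
FIRST(<F>): from <F>->q <F> q we get {q}; from <F>-><N> r q we get {r}; from <F>->s t <F> we get {s}; from <F>->ε we get {ε}. So FIRST(<F>) = {ε, q, r, s}.
FIRST(<S>): from <S>-><F> <S> r we get {q, r, s}; from <S>->ε we get {ε}. So FIRST(<S>) = {ε, q, r, s}.
FOLLOW(<S>) includes $ since <S> is the start symbol.
FOLLOW(<S>): in <S>-><F> <S> r, <S> is followed by r with FIRST {r}. Thus FOLLOW(<S>) = {$, r}.
FOLLOW(<N>): in <F>-><N> r q, <N> is followed by r q with FIRST {r}. Thus FOLLOW(<N>) = {r}.
FOLLOW(<F>): in <S>-><F> <S> r, <F> is followed by <S> r with FIRST {q, r, s}; in <F>->q <F> q, <F> is followed by q with FIRST {q}; in <F>->s t <F>, the suffix after <F> is empty (adds nothing new). Thus FOLLOW(<F>) = {q, r, s}.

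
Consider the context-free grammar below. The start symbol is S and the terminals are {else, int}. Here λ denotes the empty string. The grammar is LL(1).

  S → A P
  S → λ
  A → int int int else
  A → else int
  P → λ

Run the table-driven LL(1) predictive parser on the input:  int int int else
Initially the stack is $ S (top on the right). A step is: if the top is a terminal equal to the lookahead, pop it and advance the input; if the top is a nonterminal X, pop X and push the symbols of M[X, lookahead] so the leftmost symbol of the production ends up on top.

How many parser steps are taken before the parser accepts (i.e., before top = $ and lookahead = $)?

step 1: stack=$ S  input=int int int else $  — expand S → A P
step 2: stack=$ P A  input=int int int else $  — expand A → int int int else
step 3: stack=$ P else int int int  input=int int int else $  — match int
step 4: stack=$ P else int int  input=int int else $  — match int
step 5: stack=$ P else int  input=int else $  — match int
step 6: stack=$ P else  input=else $  — match else
step 7: stack=$ P  input=$  — expand P → λ
Accept reached after 7 steps.

7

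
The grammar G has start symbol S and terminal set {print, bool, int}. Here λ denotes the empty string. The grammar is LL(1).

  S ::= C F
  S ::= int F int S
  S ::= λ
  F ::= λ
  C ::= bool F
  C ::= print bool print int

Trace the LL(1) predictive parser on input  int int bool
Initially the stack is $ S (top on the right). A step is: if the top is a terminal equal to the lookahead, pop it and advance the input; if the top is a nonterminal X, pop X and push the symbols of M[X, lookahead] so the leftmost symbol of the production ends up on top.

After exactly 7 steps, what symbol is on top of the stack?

F

     Stack          Input           Action
  1  $ S            int int bool $  expand S ::= int F int S
  2  $ S int F int  int int bool $  match int
  3  $ S int F      int bool $      expand F ::= λ
  4  $ S int        int bool $      match int
  5  $ S            bool $          expand S ::= C F
  6  $ F C          bool $          expand C ::= bool F
  7  $ F F bool     bool $          match bool
Stack after step 7: $ F F (top = F).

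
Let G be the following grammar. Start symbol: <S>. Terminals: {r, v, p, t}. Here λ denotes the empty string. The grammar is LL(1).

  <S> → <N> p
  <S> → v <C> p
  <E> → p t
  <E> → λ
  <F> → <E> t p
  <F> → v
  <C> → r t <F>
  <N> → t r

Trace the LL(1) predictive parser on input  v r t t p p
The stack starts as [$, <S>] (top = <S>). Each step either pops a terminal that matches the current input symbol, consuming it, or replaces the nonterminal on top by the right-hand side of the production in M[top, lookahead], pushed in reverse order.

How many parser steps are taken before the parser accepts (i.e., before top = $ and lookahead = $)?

step 1: stack=$ <S>  input=v r t t p p $  — expand <S> → v <C> p
step 2: stack=$ p <C> v  input=v r t t p p $  — match v
step 3: stack=$ p <C>  input=r t t p p $  — expand <C> → r t <F>
step 4: stack=$ p <F> t r  input=r t t p p $  — match r
step 5: stack=$ p <F> t  input=t t p p $  — match t
step 6: stack=$ p <F>  input=t p p $  — expand <F> → <E> t p
step 7: stack=$ p p t <E>  input=t p p $  — expand <E> → λ
step 8: stack=$ p p t  input=t p p $  — match t
step 9: stack=$ p p  input=p p $  — match p
step 10: stack=$ p  input=p $  — match p
Accept reached after 10 steps.

10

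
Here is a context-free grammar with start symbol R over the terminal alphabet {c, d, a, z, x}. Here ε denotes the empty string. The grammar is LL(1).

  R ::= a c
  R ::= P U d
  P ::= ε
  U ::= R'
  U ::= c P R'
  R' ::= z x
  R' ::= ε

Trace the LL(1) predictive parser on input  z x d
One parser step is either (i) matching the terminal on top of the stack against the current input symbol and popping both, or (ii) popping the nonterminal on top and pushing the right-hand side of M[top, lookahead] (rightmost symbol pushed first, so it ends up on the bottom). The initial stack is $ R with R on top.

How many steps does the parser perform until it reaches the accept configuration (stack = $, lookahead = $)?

step 1: stack=$ R  input=z x d $  — expand R ::= P U d
step 2: stack=$ d U P  input=z x d $  — expand P ::= ε
step 3: stack=$ d U  input=z x d $  — expand U ::= R'
step 4: stack=$ d R'  input=z x d $  — expand R' ::= z x
step 5: stack=$ d x z  input=z x d $  — match z
step 6: stack=$ d x  input=x d $  — match x
step 7: stack=$ d  input=d $  — match d
Accept reached after 7 steps.

7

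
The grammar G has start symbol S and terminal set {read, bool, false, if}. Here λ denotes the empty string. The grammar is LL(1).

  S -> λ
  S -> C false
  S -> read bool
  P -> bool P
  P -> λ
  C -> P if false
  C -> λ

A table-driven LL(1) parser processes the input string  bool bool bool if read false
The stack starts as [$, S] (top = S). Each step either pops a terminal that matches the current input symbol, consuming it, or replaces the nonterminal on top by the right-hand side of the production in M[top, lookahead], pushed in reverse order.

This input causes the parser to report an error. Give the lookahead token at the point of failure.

step 1: stack=$ S  input=bool bool bool if read false $  — expand S -> C false
step 2: stack=$ false C  input=bool bool bool if read false $  — expand C -> P if false
step 3: stack=$ false false if P  input=bool bool bool if read false $  — expand P -> bool P
step 4: stack=$ false false if P bool  input=bool bool bool if read false $  — match bool
step 5: stack=$ false false if P  input=bool bool if read false $  — expand P -> bool P
step 6: stack=$ false false if P bool  input=bool bool if read false $  — match bool
step 7: stack=$ false false if P  input=bool if read false $  — expand P -> bool P
step 8: stack=$ false false if P bool  input=bool if read false $  — match bool
step 9: stack=$ false false if P  input=if read false $  — expand P -> λ
step 10: stack=$ false false if  input=if read false $  — match if
step 11: stack=$ false false  input=read false $  — error: top is terminal false but lookahead is read

read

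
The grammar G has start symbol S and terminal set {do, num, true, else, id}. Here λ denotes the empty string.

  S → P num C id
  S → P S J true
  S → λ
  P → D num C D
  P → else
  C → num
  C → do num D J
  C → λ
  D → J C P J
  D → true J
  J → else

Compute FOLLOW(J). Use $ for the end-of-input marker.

{do, else, id, num, true}

FIRST(C) = {λ, do, num}
FIRST(J) = {else}
FIRST(D) = {else, true}  (via J C P J)
FIRST(P) = {else, true}  (via D num C D)
FIRST(S) = {λ, else, true}  (via P num C id, P S J true)
FOLLOW(S) includes $ since S is the start symbol.
FOLLOW(S): in S→P S J true, S is followed by J true with FIRST {else}. Thus FOLLOW(S) = {$, else}.
FOLLOW(P): in S→P num C id, P is followed by num C id with FIRST {num}; in S→P S J true, P is followed by S J true with FIRST {else, true}; in D→J C P J, P is followed by J with FIRST {else}. Thus FOLLOW(P) = {else, num, true}.
FOLLOW(C): in S→P num C id, C is followed by id with FIRST {id}; in P→D num C D, C is followed by D with FIRST {else, true}; in D→J C P J, C is followed by P J with FIRST {else, true}. Thus FOLLOW(C) = {else, id, true}.
FOLLOW(D): in P→D num C D (occurrence 1), D is followed by num C D with FIRST {num}; in P→D num C D (occurrence 2), the suffix after D is empty, so FOLLOW(D) ⊇ FOLLOW(P) = {else, num, true}; in C→do num D J, D is followed by J with FIRST {else}. Thus FOLLOW(D) = {else, num, true}.
FOLLOW(J): in S→P S J true, J is followed by true with FIRST {true}; in C→do num D J, the suffix after J is empty, so FOLLOW(J) ⊇ FOLLOW(C) = {else, id, true}; in D→J C P J (occurrence 1), J is followed by C P J with FIRST {do, else, num, true}; in D→J C P J (occurrence 2), the suffix after J is empty, so FOLLOW(J) ⊇ FOLLOW(D) = {else, num, true}; in D→true J, the suffix after J is empty, so FOLLOW(J) ⊇ FOLLOW(D) = {else, num, true}. Thus FOLLOW(J) = {do, else, id, num, true}.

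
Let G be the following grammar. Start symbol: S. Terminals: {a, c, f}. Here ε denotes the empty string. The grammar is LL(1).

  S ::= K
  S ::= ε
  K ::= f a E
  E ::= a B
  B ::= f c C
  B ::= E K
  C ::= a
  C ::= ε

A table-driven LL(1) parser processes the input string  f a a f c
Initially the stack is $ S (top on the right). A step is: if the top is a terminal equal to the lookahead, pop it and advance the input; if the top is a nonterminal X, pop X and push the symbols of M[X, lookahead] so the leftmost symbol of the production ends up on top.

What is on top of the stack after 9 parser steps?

step 1: stack=$ S  input=f a a f c $  — expand S ::= K
step 2: stack=$ K  input=f a a f c $  — expand K ::= f a E
step 3: stack=$ E a f  input=f a a f c $  — match f
step 4: stack=$ E a  input=a a f c $  — match a
step 5: stack=$ E  input=a f c $  — expand E ::= a B
step 6: stack=$ B a  input=a f c $  — match a
step 7: stack=$ B  input=f c $  — expand B ::= f c C
step 8: stack=$ C c f  input=f c $  — match f
step 9: stack=$ C c  input=c $  — match c
Stack after step 9: $ C (top = C).

C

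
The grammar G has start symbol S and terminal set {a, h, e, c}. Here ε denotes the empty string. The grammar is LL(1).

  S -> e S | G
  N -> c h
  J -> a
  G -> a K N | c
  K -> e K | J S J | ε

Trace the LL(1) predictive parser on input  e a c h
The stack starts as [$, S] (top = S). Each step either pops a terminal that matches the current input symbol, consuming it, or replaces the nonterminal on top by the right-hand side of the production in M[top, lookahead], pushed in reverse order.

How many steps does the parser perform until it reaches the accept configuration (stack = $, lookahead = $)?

     Stack    Input      Action
  1  $ S      e a c h $  expand S -> e S
  2  $ S e    e a c h $  match e
  3  $ S      a c h $    expand S -> G
  4  $ G      a c h $    expand G -> a K N
  5  $ N K a  a c h $    match a
  6  $ N K    c h $      expand K -> ε
  7  $ N      c h $      expand N -> c h
  8  $ h c    c h $      match c
  9  $ h      h $        match h
Accept reached after 9 steps.

9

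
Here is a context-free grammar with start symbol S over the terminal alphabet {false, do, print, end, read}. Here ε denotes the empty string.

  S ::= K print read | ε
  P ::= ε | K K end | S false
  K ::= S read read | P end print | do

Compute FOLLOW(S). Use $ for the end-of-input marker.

{$, false, read}

FIRST(S): from S::=K print read we get {do, end, false, read}; from S::=ε we get {ε}. So FIRST(S) = {ε, do, end, false, read}.
FIRST(P): from P::=ε we get {ε}; from P::=K K end we get {do, end, false, read}; from P::=S false we get {do, end, false, read}. So FIRST(P) = {ε, do, end, false, read}.
FIRST(K): from K::=S read read we get {do, end, false, read}; from K::=P end print we get {do, end, false, read}; from K::=do we get {do}. So FIRST(K) = {do, end, false, read}.
FOLLOW(S) includes $ since S is the start symbol.
FOLLOW(S): in P::=S false, S is followed by false with FIRST {false}; in K::=S read read, S is followed by read read with FIRST {read}. Thus FOLLOW(S) = {$, false, read}.
FOLLOW(P): in K::=P end print, P is followed by end print with FIRST {end}. Thus FOLLOW(P) = {end}.
FOLLOW(K): in S::=K print read, K is followed by print read with FIRST {print}; in P::=K K end (occurrence 1), K is followed by K end with FIRST {do, end, false, read}; in P::=K K end (occurrence 2), K is followed by end with FIRST {end}. Thus FOLLOW(K) = {do, end, false, print, read}.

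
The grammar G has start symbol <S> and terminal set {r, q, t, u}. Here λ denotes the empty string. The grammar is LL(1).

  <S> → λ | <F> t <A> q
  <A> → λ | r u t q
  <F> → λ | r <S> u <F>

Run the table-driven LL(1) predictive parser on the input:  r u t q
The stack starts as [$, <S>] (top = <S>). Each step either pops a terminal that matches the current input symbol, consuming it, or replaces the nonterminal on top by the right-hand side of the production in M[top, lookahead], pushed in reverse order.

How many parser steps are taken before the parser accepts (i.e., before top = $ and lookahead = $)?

step 1: stack=$ <S>  input=r u t q $  — expand <S> → <F> t <A> q
step 2: stack=$ q <A> t <F>  input=r u t q $  — expand <F> → r <S> u <F>
step 3: stack=$ q <A> t <F> u <S> r  input=r u t q $  — match r
step 4: stack=$ q <A> t <F> u <S>  input=u t q $  — expand <S> → λ
step 5: stack=$ q <A> t <F> u  input=u t q $  — match u
step 6: stack=$ q <A> t <F>  input=t q $  — expand <F> → λ
step 7: stack=$ q <A> t  input=t q $  — match t
step 8: stack=$ q <A>  input=q $  — expand <A> → λ
step 9: stack=$ q  input=q $  — match q
Accept reached after 9 steps.

9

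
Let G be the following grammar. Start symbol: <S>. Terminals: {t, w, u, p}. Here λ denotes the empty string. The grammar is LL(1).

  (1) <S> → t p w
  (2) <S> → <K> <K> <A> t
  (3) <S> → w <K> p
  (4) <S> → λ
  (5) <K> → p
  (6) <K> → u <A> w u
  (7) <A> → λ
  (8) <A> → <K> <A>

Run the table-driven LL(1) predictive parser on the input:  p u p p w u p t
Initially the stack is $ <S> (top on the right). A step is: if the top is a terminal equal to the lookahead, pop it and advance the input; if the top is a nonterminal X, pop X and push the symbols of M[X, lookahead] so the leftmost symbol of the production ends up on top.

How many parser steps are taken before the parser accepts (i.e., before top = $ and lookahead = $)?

      Stack                Input              Action
   1  $ <S>                p u p p w u p t $  expand <S> → <K> <K> <A> t
   2  $ t <A> <K> <K>      p u p p w u p t $  expand <K> → p
   3  $ t <A> <K> p        p u p p w u p t $  match p
   4  $ t <A> <K>          u p p w u p t $    expand <K> → u <A> w u
   5  $ t <A> u w <A> u    u p p w u p t $    match u
   6  $ t <A> u w <A>      p p w u p t $      expand <A> → <K> <A>
   7  $ t <A> u w <A> <K>  p p w u p t $      expand <K> → p
   8  $ t <A> u w <A> p    p p w u p t $      match p
   9  $ t <A> u w <A>      p w u p t $        expand <A> → <K> <A>
  10  $ t <A> u w <A> <K>  p w u p t $        expand <K> → p
  11  $ t <A> u w <A> p    p w u p t $        match p
  12  $ t <A> u w <A>      w u p t $          expand <A> → λ
  13  $ t <A> u w          w u p t $          match w
  14  $ t <A> u            u p t $            match u
  15  $ t <A>              p t $              expand <A> → <K> <A>
  16  $ t <A> <K>          p t $              expand <K> → p
  17  $ t <A> p            p t $              match p
  18  $ t <A>              t $                expand <A> → λ
  19  $ t                  t $                match t
Accept reached after 19 steps.

19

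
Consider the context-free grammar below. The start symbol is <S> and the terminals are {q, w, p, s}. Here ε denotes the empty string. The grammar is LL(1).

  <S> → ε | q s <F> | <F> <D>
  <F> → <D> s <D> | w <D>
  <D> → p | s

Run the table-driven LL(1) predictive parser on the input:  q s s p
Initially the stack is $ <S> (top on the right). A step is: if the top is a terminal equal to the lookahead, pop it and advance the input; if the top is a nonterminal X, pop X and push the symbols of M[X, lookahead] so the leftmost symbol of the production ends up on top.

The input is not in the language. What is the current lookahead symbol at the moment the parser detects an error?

p

     Stack        Input      Action
  1  $ <S>        q s s p $  expand <S> → q s <F>
  2  $ <F> s q    q s s p $  match q
  3  $ <F> s      s s p $    match s
  4  $ <F>        s p $      expand <F> → <D> s <D>
  5  $ <D> s <D>  s p $      expand <D> → s
  6  $ <D> s s    s p $      match s
  7  $ <D> s      p $        error: top is terminal s but lookahead is p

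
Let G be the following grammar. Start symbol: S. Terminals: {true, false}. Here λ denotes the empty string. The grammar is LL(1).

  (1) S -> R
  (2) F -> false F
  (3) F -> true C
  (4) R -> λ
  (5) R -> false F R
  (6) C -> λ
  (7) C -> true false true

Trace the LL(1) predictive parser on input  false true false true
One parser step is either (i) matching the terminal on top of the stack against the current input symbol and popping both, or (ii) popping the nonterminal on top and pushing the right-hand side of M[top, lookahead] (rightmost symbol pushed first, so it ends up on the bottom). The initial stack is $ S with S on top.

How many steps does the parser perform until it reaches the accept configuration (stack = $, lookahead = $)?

step 1: stack=$ S  input=false true false true $  — expand S -> R
step 2: stack=$ R  input=false true false true $  — expand R -> false F R
step 3: stack=$ R F false  input=false true false true $  — match false
step 4: stack=$ R F  input=true false true $  — expand F -> true C
step 5: stack=$ R C true  input=true false true $  — match true
step 6: stack=$ R C  input=false true $  — expand C -> λ
step 7: stack=$ R  input=false true $  — expand R -> false F R
step 8: stack=$ R F false  input=false true $  — match false
step 9: stack=$ R F  input=true $  — expand F -> true C
step 10: stack=$ R C true  input=true $  — match true
step 11: stack=$ R C  input=$  — expand C -> λ
step 12: stack=$ R  input=$  — expand R -> λ
Accept reached after 12 steps.

12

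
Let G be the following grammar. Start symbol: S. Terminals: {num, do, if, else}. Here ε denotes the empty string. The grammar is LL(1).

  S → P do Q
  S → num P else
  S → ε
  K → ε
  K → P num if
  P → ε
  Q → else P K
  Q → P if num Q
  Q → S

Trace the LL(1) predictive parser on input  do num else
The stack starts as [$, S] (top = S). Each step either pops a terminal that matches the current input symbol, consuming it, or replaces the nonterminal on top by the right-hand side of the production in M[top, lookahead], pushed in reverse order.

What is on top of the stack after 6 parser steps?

P

step 1: stack=$ S  input=do num else $  — expand S → P do Q
step 2: stack=$ Q do P  input=do num else $  — expand P → ε
step 3: stack=$ Q do  input=do num else $  — match do
step 4: stack=$ Q  input=num else $  — expand Q → S
step 5: stack=$ S  input=num else $  — expand S → num P else
step 6: stack=$ else P num  input=num else $  — match num
Stack after step 6: $ else P (top = P).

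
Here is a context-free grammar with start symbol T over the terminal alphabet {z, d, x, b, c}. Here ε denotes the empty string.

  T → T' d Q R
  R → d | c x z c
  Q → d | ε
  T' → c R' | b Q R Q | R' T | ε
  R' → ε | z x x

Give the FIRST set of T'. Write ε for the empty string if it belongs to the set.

{ε, b, c, d, z}

FIRST(R): from R→d we get {d}; from R→c x z c we get {c}. So FIRST(R) = {c, d}.
FIRST(Q): from Q→d we get {d}; from Q→ε we get {ε}. So FIRST(Q) = {ε, d}.
FIRST(R'): from R'→ε we get {ε}; from R'→z x x we get {z}. So FIRST(R') = {ε, z}.
FIRST(T): from T→T' d Q R we get {b, c, d, z}. So FIRST(T) = {b, c, d, z}.
FIRST(T'): from T'→c R' we get {c}; from T'→b Q R Q we get {b}; from T'→R' T we get {b, c, d, z}; from T'→ε we get {ε}. So FIRST(T') = {ε, b, c, d, z}.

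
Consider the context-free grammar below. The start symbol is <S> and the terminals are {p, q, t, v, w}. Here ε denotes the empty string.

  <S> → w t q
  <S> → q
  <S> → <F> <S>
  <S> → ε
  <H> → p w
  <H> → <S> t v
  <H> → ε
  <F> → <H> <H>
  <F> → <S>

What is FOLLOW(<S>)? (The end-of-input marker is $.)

FIRST(<S>): from <S>→w t q we get {w}; from <S>→q we get {q}; from <S>→<F> <S> we get {ε, p, q, t, w}; from <S>→ε we get {ε}. So FIRST(<S>) = {ε, p, q, t, w}.
FIRST(<H>): from <H>→p w we get {p}; from <H>→<S> t v we get {p, q, t, w}; from <H>→ε we get {ε}. So FIRST(<H>) = {ε, p, q, t, w}.
FIRST(<F>): from <F>→<H> <H> we get {ε, p, q, t, w}; from <F>→<S> we get {ε, p, q, t, w}. So FIRST(<F>) = {ε, p, q, t, w}.
FOLLOW(<S>) includes $ since <S> is the start symbol.
FOLLOW(<S>): in <S>→<F> <S>, the suffix after <S> is empty (adds nothing new); in <H>→<S> t v, <S> is followed by t v with FIRST {t}; in <F>→<S>, the suffix after <S> is empty, so FOLLOW(<S>) ⊇ FOLLOW(<F>) = {$, p, q, t, w}. Thus FOLLOW(<S>) = {$, p, q, t, w}.
FOLLOW(<F>): in <S>→<F> <S>, <F> is followed by <S> with FIRST {ε, p, q, t, w}; in <S>→<F> <S>, the suffix after <F> is nullable, so FOLLOW(<F>) ⊇ FOLLOW(<S>) = {$, p, q, t, w}. Thus FOLLOW(<F>) = {$, p, q, t, w}.
FOLLOW(<H>): in <F>→<H> <H> (occurrence 1), <H> is followed by <H> with FIRST {ε, p, q, t, w}; in <F>→<H> <H> (occurrence 1), the suffix after <H> is nullable, so FOLLOW(<H>) ⊇ FOLLOW(<F>) = {$, p, q, t, w}; in <F>→<H> <H> (occurrence 2), the suffix after <H> is empty, so FOLLOW(<H>) ⊇ FOLLOW(<F>) = {$, p, q, t, w}. Thus FOLLOW(<H>) = {$, p, q, t, w}.

{$, p, q, t, w}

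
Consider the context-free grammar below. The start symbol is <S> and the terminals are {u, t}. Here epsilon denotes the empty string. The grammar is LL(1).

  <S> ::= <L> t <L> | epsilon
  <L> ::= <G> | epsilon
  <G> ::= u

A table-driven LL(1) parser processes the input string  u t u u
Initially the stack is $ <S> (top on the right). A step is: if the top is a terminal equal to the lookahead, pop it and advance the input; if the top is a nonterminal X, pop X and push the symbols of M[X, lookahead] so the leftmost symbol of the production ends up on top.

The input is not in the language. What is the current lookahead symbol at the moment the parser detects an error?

step 1: stack=$ <S>  input=u t u u $  — expand <S> ::= <L> t <L>
step 2: stack=$ <L> t <L>  input=u t u u $  — expand <L> ::= <G>
step 3: stack=$ <L> t <G>  input=u t u u $  — expand <G> ::= u
step 4: stack=$ <L> t u  input=u t u u $  — match u
step 5: stack=$ <L> t  input=t u u $  — match t
step 6: stack=$ <L>  input=u u $  — expand <L> ::= <G>
step 7: stack=$ <G>  input=u u $  — expand <G> ::= u
step 8: stack=$ u  input=u u $  — match u
step 9: stack=$  input=u $  — error: stack empty but input remains

u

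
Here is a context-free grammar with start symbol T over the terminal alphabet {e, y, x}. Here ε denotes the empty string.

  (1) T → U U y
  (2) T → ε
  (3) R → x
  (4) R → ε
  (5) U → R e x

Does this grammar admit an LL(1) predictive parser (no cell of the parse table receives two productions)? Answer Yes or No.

FIRST(T) = {ε, e, x}
FIRST(R) = {ε, x}
FIRST(U) = {e, x}
FOLLOW(T) = {$}
FOLLOW(R) = {e}
FOLLOW(U) = {e, x, y}
Each cell of M receives at most one production.

Yes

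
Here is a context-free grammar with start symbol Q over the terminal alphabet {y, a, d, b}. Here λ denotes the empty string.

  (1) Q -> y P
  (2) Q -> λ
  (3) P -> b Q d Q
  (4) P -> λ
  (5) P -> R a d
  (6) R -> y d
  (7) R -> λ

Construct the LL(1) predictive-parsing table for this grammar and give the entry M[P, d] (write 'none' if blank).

P -> λ

FIRST(Q) = {λ, y}
FIRST(R) = {λ, y}
FIRST(P) = {λ, a, b, y}  (via R a d)
FOLLOW(Q) includes $ since Q is the start symbol.
FOLLOW(Q): in P->b Q d Q (occurrence 1), Q is followed by d Q with FIRST {d}; in P->b Q d Q (occurrence 2), the suffix after Q is empty, so FOLLOW(Q) ⊇ FOLLOW(P) = {$, d}. Thus FOLLOW(Q) = {$, d}.
FOLLOW(P): in Q->y P, the suffix after P is empty, so FOLLOW(P) ⊇ FOLLOW(Q) = {$, d}. Thus FOLLOW(P) = {$, d}.
For P -> b Q d Q: FIRST(b Q d Q) = {b}, so it goes in M[P, t] for t ∈ {b}.
For P -> λ: FIRST(λ) = {λ}, so it goes in M[P, t] for t ∈ {}; since λ ∈ FIRST, also for every t ∈ FOLLOW(P) = {$, d}.
For P -> R a d: FIRST(R a d) = {a, y}, so it goes in M[P, t] for t ∈ {a, y}.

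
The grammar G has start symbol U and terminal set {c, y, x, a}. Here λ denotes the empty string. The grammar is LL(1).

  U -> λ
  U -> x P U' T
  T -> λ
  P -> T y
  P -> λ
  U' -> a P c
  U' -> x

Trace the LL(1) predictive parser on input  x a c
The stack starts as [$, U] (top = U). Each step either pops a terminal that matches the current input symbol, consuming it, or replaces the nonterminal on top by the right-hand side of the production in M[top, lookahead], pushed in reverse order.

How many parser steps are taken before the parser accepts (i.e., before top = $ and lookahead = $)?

8

     Stack       Input    Action
  1  $ U         x a c $  expand U -> x P U' T
  2  $ T U' P x  x a c $  match x
  3  $ T U' P    a c $    expand P -> λ
  4  $ T U'      a c $    expand U' -> a P c
  5  $ T c P a   a c $    match a
  6  $ T c P     c $      expand P -> λ
  7  $ T c       c $      match c
  8  $ T         $        expand T -> λ
Accept reached after 8 steps.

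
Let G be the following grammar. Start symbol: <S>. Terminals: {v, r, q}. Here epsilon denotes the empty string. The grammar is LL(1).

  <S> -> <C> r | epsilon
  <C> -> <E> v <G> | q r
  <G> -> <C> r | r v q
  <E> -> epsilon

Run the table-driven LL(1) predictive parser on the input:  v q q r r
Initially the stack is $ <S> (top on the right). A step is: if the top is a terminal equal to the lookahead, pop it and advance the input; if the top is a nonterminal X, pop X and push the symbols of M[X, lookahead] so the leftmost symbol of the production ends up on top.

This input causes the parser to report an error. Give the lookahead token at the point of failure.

step 1: stack=$ <S>  input=v q q r r $  — expand <S> -> <C> r
step 2: stack=$ r <C>  input=v q q r r $  — expand <C> -> <E> v <G>
step 3: stack=$ r <G> v <E>  input=v q q r r $  — expand <E> -> epsilon
step 4: stack=$ r <G> v  input=v q q r r $  — match v
step 5: stack=$ r <G>  input=q q r r $  — expand <G> -> <C> r
step 6: stack=$ r r <C>  input=q q r r $  — expand <C> -> q r
step 7: stack=$ r r r q  input=q q r r $  — match q
step 8: stack=$ r r r  input=q r r $  — error: top is terminal r but lookahead is q

q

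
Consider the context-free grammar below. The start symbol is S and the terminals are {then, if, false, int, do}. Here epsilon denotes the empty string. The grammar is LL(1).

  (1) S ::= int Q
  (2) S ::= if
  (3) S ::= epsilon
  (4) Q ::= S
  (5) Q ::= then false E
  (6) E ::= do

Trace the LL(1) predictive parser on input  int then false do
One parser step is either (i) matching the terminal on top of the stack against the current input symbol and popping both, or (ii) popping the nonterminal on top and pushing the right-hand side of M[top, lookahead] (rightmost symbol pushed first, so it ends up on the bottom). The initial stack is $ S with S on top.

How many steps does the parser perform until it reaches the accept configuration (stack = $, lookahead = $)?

7

     Stack           Input                Action
  1  $ S             int then false do $  expand S ::= int Q
  2  $ Q int         int then false do $  match int
  3  $ Q             then false do $      expand Q ::= then false E
  4  $ E false then  then false do $      match then
  5  $ E false       false do $           match false
  6  $ E             do $                 expand E ::= do
  7  $ do            do $                 match do
Accept reached after 7 steps.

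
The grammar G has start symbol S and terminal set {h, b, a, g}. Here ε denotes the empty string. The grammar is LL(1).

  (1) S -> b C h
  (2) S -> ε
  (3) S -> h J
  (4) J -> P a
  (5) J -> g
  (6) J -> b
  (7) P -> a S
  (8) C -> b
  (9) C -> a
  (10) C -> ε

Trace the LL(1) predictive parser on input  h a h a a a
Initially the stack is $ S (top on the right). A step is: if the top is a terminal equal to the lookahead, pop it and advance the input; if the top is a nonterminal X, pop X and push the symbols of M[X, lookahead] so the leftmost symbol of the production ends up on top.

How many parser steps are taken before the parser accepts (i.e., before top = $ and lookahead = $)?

13

step 1: stack=$ S  input=h a h a a a $  — expand S -> h J
step 2: stack=$ J h  input=h a h a a a $  — match h
step 3: stack=$ J  input=a h a a a $  — expand J -> P a
step 4: stack=$ a P  input=a h a a a $  — expand P -> a S
step 5: stack=$ a S a  input=a h a a a $  — match a
step 6: stack=$ a S  input=h a a a $  — expand S -> h J
step 7: stack=$ a J h  input=h a a a $  — match h
step 8: stack=$ a J  input=a a a $  — expand J -> P a
step 9: stack=$ a a P  input=a a a $  — expand P -> a S
step 10: stack=$ a a S a  input=a a a $  — match a
step 11: stack=$ a a S  input=a a $  — expand S -> ε
step 12: stack=$ a a  input=a a $  — match a
step 13: stack=$ a  input=a $  — match a
Accept reached after 13 steps.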